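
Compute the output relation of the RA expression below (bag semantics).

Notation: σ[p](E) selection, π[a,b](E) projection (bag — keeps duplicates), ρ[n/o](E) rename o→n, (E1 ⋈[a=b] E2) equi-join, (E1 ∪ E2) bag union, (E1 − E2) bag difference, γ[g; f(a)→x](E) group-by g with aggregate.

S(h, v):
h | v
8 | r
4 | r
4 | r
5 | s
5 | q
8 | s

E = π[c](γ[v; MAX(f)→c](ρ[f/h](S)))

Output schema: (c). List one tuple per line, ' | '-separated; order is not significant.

Per-node cardinality:
  S → 6
  ρ[f/h](S) → 6
  γ[v; MAX(f)→c](ρ[f/h](S)) → 3
  π[c](γ[v; MAX(f)→c](ρ[f/h](S))) → 3

== RESULT ==
c
5
8
8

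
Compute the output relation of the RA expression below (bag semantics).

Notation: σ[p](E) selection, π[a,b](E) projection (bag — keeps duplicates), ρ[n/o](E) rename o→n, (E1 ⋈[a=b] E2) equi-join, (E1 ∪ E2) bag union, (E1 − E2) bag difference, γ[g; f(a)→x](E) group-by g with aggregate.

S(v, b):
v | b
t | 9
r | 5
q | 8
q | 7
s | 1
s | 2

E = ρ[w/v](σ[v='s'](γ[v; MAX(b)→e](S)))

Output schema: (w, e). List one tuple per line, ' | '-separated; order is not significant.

Stepwise |·|:
  S → 6
  γ[v; MAX(b)→e](S) → 4
  σ[v='s'](γ[v; MAX(b)→e](S)) → 1
  ρ[w/v](σ[v='s'](γ[v; MAX(b)→e](S))) → 1

== RESULT ==
w | e
s | 2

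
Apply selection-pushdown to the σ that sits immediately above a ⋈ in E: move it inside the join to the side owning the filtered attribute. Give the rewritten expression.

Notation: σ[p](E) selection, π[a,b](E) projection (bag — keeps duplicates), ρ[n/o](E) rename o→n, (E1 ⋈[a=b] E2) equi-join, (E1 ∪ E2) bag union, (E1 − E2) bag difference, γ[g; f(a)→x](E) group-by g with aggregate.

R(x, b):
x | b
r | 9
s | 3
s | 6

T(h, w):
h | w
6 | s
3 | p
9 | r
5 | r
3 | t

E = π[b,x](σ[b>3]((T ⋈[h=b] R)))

σ filters on b, owned by the right side.
E' = π[b,x]((T ⋈[h=b] σ[b>3](R)))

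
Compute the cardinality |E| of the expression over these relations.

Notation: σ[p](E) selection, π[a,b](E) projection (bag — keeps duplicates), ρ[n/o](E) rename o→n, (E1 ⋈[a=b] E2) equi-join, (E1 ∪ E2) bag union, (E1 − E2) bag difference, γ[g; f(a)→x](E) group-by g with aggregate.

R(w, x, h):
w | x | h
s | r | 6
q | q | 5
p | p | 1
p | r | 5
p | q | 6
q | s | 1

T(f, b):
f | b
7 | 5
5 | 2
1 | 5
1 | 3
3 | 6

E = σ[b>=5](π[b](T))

Row counts bottom-up:
  T → 5
  π[b](T) → 5
  σ[b>=5](π[b](T)) → 3

|E| = 3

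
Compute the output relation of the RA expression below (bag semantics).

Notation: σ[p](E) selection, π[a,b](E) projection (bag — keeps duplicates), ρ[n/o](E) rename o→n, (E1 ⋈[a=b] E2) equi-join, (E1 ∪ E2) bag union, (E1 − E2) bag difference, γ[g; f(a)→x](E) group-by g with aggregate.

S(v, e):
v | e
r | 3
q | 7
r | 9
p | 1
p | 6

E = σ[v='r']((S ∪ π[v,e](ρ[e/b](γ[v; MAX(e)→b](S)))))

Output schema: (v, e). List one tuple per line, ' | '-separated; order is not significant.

Per-node cardinality:
  S → 5
  S → 5
  γ[v; MAX(e)→b](S) → 3
  ρ[e/b](γ[v; MAX(e)→b](S)) → 3
  π[v,e](ρ[e/b](γ[v; MAX(e)→b](S))) → 3
  (S ∪ π[v,e](ρ[e/b](γ[v; MAX(e)→b](S)))) → 8
  σ[v='r']((S ∪ π[v,e](ρ[e/b](γ[v; MAX(e)→b](S))))) → 3

== RESULT ==
v | e
r | 3
r | 9
r | 9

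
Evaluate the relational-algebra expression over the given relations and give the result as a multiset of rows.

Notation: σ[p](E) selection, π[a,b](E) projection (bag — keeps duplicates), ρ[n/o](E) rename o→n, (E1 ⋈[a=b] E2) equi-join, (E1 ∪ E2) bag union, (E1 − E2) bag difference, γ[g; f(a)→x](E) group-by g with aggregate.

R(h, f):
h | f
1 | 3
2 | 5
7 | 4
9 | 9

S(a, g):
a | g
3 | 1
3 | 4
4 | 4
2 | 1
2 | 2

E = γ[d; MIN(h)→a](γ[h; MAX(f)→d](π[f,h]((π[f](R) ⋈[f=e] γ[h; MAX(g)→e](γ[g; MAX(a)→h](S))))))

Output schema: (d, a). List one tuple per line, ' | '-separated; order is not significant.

Row counts bottom-up:
  R → 4
  π[f](R) → 4
  S → 5
  γ[g; MAX(a)→h](S) → 3
  γ[h; MAX(g)→e](γ[g; MAX(a)→h](S)) → 3
  (π[f](R) ⋈[f=e] γ[h; MAX(g)→e](γ[g; MAX(a)→h](S))) → 1
  π[f,h]((π[f](R) ⋈[f=e] γ[h; MAX(g)→e](γ[g; MAX(a)→h](S)))) → 1
  γ[h; MAX(f)→d](π[f,h]((π[f](R) ⋈[f=e] γ[h; MAX(g)→e](γ[g; MAX(a)→h](S))))) → 1
  γ[d; MIN(h)→a](γ[h; MAX(f)→d](π[f,h]((π[f](R) ⋈[f=e] γ[h; MAX(g)→e](γ[g; MAX(a)→h](S)))))) → 1

== RESULT ==
d | a
4 | 4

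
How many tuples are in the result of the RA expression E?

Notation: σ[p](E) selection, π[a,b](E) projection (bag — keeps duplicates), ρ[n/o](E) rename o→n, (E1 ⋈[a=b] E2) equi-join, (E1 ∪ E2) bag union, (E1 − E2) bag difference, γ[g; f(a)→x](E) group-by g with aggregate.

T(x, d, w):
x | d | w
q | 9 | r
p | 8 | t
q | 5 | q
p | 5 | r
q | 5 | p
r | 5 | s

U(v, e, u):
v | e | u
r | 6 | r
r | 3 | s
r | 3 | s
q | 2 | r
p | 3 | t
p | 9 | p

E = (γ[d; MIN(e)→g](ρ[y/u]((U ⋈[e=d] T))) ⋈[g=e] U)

Subexpression sizes:
  U → 6
  T → 6
  (U ⋈[e=d] T) → 1
  ρ[y/u]((U ⋈[e=d] T)) → 1
  γ[d; MIN(e)→g](ρ[y/u]((U ⋈[e=d] T))) → 1
  U → 6
  (γ[d; MIN(e)→g](ρ[y/u]((U ⋈[e=d] T))) ⋈[g=e] U) → 1

|E| = 1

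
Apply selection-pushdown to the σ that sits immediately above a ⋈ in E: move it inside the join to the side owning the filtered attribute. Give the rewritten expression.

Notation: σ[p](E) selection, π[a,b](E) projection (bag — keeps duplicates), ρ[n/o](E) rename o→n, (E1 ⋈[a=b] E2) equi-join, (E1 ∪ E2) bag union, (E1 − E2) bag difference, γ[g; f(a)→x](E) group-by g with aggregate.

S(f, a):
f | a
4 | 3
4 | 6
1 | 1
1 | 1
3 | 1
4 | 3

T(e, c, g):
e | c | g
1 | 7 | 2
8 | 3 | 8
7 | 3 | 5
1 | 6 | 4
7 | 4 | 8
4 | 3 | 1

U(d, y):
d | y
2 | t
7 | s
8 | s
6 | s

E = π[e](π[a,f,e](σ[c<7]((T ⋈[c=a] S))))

σ filters on c, owned by the left side.
E' = π[e](π[a,f,e]((σ[c<7](T) ⋈[c=a] S)))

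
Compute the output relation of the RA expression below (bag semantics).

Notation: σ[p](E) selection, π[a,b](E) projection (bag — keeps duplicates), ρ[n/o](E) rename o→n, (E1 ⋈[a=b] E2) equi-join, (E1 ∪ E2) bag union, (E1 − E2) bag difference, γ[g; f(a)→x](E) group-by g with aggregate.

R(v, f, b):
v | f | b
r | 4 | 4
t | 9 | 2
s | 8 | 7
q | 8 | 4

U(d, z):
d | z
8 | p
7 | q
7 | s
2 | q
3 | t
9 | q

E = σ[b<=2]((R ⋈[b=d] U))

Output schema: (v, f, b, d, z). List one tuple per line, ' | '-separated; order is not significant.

Stepwise |·|:
  R → 4
  U → 6
  (R ⋈[b=d] U) → 3
  σ[b<=2]((R ⋈[b=d] U)) → 1

== RESULT ==
v | f | b | d | z
t | 9 | 2 | 2 | q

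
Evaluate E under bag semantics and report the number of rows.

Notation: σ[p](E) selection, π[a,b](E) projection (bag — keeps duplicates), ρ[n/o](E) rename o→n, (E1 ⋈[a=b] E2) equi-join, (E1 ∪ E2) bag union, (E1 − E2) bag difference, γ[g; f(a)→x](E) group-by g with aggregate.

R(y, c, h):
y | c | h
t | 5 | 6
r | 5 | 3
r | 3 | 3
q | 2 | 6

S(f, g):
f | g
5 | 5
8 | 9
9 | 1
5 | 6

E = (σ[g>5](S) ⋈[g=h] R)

Per-node cardinality:
  S → 4
  σ[g>5](S) → 2
  R → 4
  (σ[g>5](S) ⋈[g=h] R) → 2

|E| = 2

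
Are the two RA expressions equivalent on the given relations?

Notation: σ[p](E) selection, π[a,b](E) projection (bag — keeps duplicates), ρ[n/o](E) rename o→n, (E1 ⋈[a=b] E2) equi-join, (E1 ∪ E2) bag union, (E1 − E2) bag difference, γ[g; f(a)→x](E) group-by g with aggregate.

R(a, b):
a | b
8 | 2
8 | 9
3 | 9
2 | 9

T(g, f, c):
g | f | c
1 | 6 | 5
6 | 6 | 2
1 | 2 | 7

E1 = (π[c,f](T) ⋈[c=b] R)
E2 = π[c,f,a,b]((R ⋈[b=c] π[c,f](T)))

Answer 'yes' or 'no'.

E1 stepwise |·|:
  T → 3
  π[c,f](T) → 3
  R → 4
  (π[c,f](T) ⋈[c=b] R) → 1
E2 stepwise |·|:
  R → 4
  T → 3
  π[c,f](T) → 3
  (R ⋈[b=c] π[c,f](T)) → 1
  π[c,f,a,b]((R ⋈[b=c] π[c,f](T))) → 1

E1 and E2 produce the same multiset:
c | f | a | b
2 | 6 | 8 | 2

yes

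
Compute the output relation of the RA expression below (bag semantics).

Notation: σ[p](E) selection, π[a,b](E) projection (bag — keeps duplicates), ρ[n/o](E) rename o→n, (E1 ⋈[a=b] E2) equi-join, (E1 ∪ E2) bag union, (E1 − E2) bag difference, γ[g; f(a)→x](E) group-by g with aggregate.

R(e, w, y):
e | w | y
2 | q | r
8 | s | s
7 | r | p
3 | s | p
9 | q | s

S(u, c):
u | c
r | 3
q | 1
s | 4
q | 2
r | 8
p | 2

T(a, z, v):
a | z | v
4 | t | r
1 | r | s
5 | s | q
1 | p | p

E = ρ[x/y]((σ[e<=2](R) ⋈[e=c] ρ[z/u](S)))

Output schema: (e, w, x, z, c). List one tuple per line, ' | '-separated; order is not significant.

Subexpression sizes:
  R → 5
  σ[e<=2](R) → 1
  S → 6
  ρ[z/u](S) → 6
  (σ[e<=2](R) ⋈[e=c] ρ[z/u](S)) → 2
  ρ[x/y]((σ[e<=2](R) ⋈[e=c] ρ[z/u](S))) → 2

== RESULT ==
e | w | x | z | c
2 | q | r | p | 2
2 | q | r | q | 2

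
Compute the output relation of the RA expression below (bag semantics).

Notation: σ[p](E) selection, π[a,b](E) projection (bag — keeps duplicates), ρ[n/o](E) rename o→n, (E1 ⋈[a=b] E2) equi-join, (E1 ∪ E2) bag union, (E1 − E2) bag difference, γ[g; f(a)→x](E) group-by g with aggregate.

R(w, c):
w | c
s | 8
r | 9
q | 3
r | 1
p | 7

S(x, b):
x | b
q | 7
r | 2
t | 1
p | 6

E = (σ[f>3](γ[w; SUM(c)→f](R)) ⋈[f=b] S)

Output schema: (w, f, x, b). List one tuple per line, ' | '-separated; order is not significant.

Per-node cardinality:
  R → 5
  γ[w; SUM(c)→f](R) → 4
  σ[f>3](γ[w; SUM(c)→f](R)) → 3
  S → 4
  (σ[f>3](γ[w; SUM(c)→f](R)) ⋈[f=b] S) → 1

== RESULT ==
w | f | x | b
p | 7 | q | 7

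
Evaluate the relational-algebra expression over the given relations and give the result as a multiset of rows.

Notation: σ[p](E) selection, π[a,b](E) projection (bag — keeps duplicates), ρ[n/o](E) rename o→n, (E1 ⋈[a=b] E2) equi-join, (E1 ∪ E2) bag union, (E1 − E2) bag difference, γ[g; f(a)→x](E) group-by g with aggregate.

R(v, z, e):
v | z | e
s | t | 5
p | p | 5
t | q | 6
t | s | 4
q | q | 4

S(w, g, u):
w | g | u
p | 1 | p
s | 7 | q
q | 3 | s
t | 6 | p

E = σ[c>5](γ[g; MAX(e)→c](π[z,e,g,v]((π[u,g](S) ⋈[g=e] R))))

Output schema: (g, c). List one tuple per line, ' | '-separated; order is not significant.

Stepwise |·|:
  S → 4
  π[u,g](S) → 4
  R → 5
  (π[u,g](S) ⋈[g=e] R) → 1
  π[z,e,g,v]((π[u,g](S) ⋈[g=e] R)) → 1
  γ[g; MAX(e)→c](π[z,e,g,v]((π[u,g](S) ⋈[g=e] R))) → 1
  σ[c>5](γ[g; MAX(e)→c](π[z,e,g,v]((π[u,g](S) ⋈[g=e] R)))) → 1

== RESULT ==
g | c
6 | 6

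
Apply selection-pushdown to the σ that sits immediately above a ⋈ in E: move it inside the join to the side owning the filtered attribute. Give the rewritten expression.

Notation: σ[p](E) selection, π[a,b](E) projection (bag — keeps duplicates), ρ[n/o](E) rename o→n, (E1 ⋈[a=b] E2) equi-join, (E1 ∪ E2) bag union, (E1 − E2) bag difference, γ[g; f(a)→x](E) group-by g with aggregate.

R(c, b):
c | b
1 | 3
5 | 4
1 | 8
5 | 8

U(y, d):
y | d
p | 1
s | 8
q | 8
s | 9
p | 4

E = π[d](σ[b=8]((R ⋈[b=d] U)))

σ filters on b, owned by the left side.
E' = π[d]((σ[b=8](R) ⋈[b=d] U))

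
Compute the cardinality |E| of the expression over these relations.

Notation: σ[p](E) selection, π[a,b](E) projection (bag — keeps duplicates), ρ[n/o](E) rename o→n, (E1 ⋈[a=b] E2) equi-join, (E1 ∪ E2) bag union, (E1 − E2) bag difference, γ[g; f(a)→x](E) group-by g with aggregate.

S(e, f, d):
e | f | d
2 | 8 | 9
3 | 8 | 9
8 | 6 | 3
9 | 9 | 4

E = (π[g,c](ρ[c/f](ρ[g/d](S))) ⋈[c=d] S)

Row counts bottom-up:
  S → 4
  ρ[g/d](S) → 4
  ρ[c/f](ρ[g/d](S)) → 4
  π[g,c](ρ[c/f](ρ[g/d](S))) → 4
  S → 4
  (π[g,c](ρ[c/f](ρ[g/d](S))) ⋈[c=d] S) → 2

|E| = 2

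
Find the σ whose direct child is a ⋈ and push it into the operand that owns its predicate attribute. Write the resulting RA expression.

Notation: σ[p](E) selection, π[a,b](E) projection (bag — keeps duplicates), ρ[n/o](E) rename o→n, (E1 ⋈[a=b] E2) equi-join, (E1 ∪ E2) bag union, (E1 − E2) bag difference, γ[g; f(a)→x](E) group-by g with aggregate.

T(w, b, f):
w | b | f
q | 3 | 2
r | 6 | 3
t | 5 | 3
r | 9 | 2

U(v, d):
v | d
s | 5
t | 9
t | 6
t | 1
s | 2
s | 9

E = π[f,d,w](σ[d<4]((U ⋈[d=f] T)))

σ filters on d, owned by the left side.
E' = π[f,d,w]((σ[d<4](U) ⋈[d=f] T))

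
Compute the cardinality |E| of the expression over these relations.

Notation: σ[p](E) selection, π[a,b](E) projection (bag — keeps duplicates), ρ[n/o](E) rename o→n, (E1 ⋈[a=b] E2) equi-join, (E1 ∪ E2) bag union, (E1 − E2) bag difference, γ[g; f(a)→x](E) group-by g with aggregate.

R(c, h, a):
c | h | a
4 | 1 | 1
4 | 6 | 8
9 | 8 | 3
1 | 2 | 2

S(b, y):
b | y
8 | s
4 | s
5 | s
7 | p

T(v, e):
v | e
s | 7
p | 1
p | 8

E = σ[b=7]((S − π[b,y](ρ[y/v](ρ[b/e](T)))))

Row counts bottom-up:
  S → 4
  T → 3
  ρ[b/e](T) → 3
  ρ[y/v](ρ[b/e](T)) → 3
  π[b,y](ρ[y/v](ρ[b/e](T))) → 3
  (S − π[b,y](ρ[y/v](ρ[b/e](T)))) → 4
  σ[b=7]((S − π[b,y](ρ[y/v](ρ[b/e](T))))) → 1

|E| = 1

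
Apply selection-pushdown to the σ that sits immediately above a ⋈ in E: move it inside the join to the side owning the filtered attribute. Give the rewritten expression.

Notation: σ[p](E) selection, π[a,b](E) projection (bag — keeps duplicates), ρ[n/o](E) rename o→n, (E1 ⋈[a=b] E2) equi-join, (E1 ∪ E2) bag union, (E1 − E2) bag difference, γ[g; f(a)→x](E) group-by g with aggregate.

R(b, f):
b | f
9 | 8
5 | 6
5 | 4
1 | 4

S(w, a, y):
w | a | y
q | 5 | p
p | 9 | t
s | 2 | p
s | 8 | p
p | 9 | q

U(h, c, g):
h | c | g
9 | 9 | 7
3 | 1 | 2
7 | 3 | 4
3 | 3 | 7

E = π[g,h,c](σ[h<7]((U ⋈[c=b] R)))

σ filters on h, owned by the left side.
E' = π[g,h,c]((σ[h<7](U) ⋈[c=b] R))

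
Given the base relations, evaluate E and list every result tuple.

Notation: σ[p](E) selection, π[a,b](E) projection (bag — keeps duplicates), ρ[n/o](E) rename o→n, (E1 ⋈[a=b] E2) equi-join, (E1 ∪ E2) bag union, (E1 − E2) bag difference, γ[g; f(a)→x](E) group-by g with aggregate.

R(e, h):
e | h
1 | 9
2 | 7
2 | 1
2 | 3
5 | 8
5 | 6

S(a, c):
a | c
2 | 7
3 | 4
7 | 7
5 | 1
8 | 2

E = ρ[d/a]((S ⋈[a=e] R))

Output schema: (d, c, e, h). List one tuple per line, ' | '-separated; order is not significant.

Subexpression sizes:
  S → 5
  R → 6
  (S ⋈[a=e] R) → 5
  ρ[d/a]((S ⋈[a=e] R)) → 5

== RESULT ==
d | c | e | h
2 | 7 | 2 | 1
2 | 7 | 2 | 3
2 | 7 | 2 | 7
5 | 1 | 5 | 6
5 | 1 | 5 | 8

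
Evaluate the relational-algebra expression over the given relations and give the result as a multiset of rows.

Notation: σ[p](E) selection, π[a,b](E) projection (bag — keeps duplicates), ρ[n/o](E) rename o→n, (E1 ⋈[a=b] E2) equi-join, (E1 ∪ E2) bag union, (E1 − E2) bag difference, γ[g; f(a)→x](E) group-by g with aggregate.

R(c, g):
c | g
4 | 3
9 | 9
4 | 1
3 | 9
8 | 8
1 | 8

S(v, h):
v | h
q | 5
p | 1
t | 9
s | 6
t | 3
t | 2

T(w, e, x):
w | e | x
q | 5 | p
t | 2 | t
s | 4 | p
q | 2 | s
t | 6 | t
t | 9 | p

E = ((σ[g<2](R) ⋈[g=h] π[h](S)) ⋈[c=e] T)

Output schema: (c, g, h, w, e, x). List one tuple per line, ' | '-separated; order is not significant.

Per-node cardinality:
  R → 6
  σ[g<2](R) → 1
  S → 6
  π[h](S) → 6
  (σ[g<2](R) ⋈[g=h] π[h](S)) → 1
  T → 6
  ((σ[g<2](R) ⋈[g=h] π[h](S)) ⋈[c=e] T) → 1

== RESULT ==
c | g | h | w | e | x
4 | 1 | 1 | s | 4 | p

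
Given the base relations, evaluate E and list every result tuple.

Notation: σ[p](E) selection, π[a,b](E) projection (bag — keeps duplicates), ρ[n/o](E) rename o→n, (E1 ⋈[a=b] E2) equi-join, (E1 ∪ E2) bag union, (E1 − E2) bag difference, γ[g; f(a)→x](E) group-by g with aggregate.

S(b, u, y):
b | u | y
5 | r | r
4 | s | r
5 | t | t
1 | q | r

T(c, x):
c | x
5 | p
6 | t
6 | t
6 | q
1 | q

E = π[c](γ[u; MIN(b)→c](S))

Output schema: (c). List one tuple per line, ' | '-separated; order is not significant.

Row counts bottom-up:
  S → 4
  γ[u; MIN(b)→c](S) → 4
  π[c](γ[u; MIN(b)→c](S)) → 4

== RESULT ==
c
1
4
5
5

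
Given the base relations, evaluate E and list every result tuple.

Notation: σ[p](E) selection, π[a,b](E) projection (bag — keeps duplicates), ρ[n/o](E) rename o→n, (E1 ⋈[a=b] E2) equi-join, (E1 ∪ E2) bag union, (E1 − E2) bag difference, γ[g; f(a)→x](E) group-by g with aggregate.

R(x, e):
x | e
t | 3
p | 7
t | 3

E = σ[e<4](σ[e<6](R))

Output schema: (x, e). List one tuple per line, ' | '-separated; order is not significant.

Per-node cardinality:
  R → 3
  σ[e<6](R) → 2
  σ[e<4](σ[e<6](R)) → 2

== RESULT ==
x | e
t | 3
t | 3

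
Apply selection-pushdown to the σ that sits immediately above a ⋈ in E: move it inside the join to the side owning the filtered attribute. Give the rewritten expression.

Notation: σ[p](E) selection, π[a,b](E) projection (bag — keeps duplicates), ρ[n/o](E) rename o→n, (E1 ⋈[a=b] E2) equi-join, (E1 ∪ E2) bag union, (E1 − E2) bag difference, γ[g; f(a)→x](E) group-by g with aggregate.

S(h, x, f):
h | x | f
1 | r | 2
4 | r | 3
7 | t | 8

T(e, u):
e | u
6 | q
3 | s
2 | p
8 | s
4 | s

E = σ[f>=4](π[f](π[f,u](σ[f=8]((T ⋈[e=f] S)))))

σ filters on f, owned by the right side.
E' = σ[f>=4](π[f](π[f,u]((T ⋈[e=f] σ[f=8](S)))))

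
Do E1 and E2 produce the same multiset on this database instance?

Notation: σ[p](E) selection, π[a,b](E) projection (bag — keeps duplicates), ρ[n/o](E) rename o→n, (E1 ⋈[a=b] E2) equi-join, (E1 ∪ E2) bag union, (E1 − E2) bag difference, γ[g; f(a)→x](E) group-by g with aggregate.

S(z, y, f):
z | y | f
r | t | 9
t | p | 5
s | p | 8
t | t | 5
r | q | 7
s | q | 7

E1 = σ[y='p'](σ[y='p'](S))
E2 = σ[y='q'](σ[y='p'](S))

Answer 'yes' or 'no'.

E1 stepwise |·|:
  S → 6
  σ[y='p'](S) → 2
  σ[y='p'](σ[y='p'](S)) → 2
E2 stepwise |·|:
  S → 6
  σ[y='p'](S) → 2
  σ[y='q'](σ[y='p'](S)) → 0

E1 result:
z | y | f
s | p | 8
t | p | 5
E2 result:
z | y | f
(0 rows)
Witness: ('t', 'p', 5) appears 1× in E1 but 0× in E2.

no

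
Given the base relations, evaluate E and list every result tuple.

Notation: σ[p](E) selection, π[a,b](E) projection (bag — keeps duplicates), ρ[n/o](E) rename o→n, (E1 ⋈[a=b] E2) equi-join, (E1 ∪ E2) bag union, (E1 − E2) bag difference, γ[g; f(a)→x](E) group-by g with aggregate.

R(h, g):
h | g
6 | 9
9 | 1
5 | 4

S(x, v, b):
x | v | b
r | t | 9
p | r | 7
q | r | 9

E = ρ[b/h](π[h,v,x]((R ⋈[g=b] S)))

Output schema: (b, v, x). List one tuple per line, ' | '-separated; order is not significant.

Stepwise |·|:
  R → 3
  S → 3
  (R ⋈[g=b] S) → 2
  π[h,v,x]((R ⋈[g=b] S)) → 2
  ρ[b/h](π[h,v,x]((R ⋈[g=b] S))) → 2

== RESULT ==
b | v | x
6 | r | q
6 | t | r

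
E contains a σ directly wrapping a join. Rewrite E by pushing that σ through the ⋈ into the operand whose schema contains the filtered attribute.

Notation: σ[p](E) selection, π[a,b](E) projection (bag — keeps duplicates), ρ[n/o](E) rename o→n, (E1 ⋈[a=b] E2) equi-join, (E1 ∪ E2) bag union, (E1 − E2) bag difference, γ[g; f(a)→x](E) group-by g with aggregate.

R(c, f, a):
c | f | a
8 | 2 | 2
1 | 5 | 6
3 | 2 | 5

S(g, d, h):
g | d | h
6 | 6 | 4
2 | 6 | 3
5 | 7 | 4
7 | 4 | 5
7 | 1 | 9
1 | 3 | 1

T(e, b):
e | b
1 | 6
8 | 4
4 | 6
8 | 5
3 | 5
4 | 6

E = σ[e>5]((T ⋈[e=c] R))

σ filters on e, owned by the left side.
E' = (σ[e>5](T) ⋈[e=c] R)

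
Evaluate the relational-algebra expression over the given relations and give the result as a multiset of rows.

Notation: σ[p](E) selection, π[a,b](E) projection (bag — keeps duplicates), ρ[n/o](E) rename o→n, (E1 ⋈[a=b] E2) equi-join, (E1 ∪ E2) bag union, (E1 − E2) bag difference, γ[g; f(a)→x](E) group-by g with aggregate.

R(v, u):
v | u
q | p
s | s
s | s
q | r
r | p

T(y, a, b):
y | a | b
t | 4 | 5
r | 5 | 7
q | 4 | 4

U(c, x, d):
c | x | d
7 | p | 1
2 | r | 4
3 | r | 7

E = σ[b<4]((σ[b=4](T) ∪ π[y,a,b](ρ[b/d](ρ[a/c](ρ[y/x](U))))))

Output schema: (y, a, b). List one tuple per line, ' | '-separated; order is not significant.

Per-node cardinality:
  T → 3
  σ[b=4](T) → 1
  U → 3
  ρ[y/x](U) → 3
  ρ[a/c](ρ[y/x](U)) → 3
  ρ[b/d](ρ[a/c](ρ[y/x](U))) → 3
  π[y,a,b](ρ[b/d](ρ[a/c](ρ[y/x](U)))) → 3
  (σ[b=4](T) ∪ π[y,a,b](ρ[b/d](ρ[a/c](ρ[y/x](U))))) → 4
  σ[b<4]((σ[b=4](T) ∪ π[y,a,b](ρ[b/d](ρ[a/c](ρ[y/x](U)))))) → 1

== RESULT ==
y | a | b
p | 7 | 1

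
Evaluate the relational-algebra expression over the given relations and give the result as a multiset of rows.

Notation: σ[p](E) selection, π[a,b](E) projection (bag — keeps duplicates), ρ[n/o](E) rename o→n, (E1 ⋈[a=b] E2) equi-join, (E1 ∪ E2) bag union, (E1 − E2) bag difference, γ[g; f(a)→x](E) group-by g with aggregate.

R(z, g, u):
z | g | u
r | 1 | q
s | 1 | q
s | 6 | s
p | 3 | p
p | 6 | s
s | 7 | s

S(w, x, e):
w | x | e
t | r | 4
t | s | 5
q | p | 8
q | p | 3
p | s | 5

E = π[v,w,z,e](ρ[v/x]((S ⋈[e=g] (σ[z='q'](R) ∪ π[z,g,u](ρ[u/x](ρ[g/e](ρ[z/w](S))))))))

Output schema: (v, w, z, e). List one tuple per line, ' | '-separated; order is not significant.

Per-node cardinality:
  S → 5
  R → 6
  σ[z='q'](R) → 0
  S → 5
  ρ[z/w](S) → 5
  ρ[g/e](ρ[z/w](S)) → 5
  ρ[u/x](ρ[g/e](ρ[z/w](S))) → 5
  π[z,g,u](ρ[u/x](ρ[g/e](ρ[z/w](S)))) → 5
  (σ[z='q'](R) ∪ π[z,g,u](ρ[u/x](ρ[g/e](ρ[z/w](S))))) → 5
  (S ⋈[e=g] (σ[z='q'](R) ∪ π[z,g,u](ρ[u/x](ρ[g/e](ρ[z/w](S)))))) → 7
  ρ[v/x]((S ⋈[e=g] (σ[z='q'](R) ∪ π[z,g,u](ρ[u/x](ρ[g/e](ρ[z/w](S))))))) → 7
  π[v,w,z,e](ρ[v/x]((S ⋈[e=g] (σ[z='q'](R) ∪ π[z,g,u](ρ[u/x](ρ[g/e](ρ[z/w](S)))))))) → 7

== RESULT ==
v | w | z | e
p | q | q | 3
p | q | q | 8
r | t | t | 4
s | p | p | 5
s | p | t | 5
s | t | p | 5
s | t | t | 5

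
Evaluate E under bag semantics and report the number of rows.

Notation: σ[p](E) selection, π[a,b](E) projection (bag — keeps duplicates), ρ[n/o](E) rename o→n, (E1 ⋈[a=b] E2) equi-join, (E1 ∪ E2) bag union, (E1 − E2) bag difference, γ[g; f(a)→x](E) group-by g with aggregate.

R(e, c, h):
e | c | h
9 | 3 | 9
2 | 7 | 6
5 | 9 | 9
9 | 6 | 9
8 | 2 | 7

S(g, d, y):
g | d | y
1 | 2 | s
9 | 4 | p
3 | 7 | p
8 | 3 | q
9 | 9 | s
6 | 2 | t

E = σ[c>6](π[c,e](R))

Subexpression sizes:
  R → 5
  π[c,e](R) → 5
  σ[c>6](π[c,e](R)) → 2

|E| = 2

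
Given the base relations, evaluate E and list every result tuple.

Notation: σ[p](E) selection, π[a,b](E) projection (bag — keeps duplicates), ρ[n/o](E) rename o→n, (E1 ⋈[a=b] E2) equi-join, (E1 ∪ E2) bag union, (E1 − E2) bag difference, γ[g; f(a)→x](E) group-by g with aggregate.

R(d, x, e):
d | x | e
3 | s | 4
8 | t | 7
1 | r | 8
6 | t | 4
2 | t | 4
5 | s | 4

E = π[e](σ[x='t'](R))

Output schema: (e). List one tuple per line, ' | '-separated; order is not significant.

Per-node cardinality:
  R → 6
  σ[x='t'](R) → 3
  π[e](σ[x='t'](R)) → 3

== RESULT ==
e
4
4
7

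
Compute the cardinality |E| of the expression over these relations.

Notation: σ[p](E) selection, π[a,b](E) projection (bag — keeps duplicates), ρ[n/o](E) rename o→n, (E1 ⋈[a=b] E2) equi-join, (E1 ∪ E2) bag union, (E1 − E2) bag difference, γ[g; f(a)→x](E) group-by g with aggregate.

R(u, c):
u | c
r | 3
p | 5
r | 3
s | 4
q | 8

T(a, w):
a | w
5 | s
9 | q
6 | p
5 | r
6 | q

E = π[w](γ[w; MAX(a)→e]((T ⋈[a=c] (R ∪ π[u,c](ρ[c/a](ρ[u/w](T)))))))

Row counts bottom-up:
  T → 5
  R → 5
  T → 5
  ρ[u/w](T) → 5
  ρ[c/a](ρ[u/w](T)) → 5
  π[u,c](ρ[c/a](ρ[u/w](T))) → 5
  (R ∪ π[u,c](ρ[c/a](ρ[u/w](T)))) → 10
  (T ⋈[a=c] (R ∪ π[u,c](ρ[c/a](ρ[u/w](T))))) → 11
  γ[w; MAX(a)→e]((T ⋈[a=c] (R ∪ π[u,c](ρ[c/a](ρ[u/w](T)))))) → 4
  π[w](γ[w; MAX(a)→e]((T ⋈[a=c] (R ∪ π[u,c](ρ[c/a](ρ[u/w](T))))))) → 4

|E| = 4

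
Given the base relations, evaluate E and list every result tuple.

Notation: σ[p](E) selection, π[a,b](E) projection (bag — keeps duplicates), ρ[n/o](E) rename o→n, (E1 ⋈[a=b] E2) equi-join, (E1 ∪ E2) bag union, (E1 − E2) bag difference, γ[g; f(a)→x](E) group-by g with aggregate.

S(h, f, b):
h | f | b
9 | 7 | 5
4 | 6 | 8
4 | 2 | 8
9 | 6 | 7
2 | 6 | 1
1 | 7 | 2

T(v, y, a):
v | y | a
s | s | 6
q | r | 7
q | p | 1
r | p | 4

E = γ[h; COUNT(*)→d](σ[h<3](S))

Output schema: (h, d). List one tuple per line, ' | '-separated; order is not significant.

Stepwise |·|:
  S → 6
  σ[h<3](S) → 2
  γ[h; COUNT(*)→d](σ[h<3](S)) → 2

== RESULT ==
h | d
1 | 1
2 | 1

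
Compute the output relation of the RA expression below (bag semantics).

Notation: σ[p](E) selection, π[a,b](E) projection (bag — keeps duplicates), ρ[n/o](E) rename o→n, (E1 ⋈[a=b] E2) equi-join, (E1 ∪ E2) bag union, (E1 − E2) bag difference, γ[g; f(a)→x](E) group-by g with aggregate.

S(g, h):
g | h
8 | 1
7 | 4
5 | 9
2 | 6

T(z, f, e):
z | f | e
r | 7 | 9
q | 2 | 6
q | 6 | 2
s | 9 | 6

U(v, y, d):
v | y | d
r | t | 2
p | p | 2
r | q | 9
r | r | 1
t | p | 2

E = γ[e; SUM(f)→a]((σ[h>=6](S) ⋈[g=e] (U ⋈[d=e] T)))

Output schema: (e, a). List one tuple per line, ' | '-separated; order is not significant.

Per-node cardinality:
  S → 4
  σ[h>=6](S) → 2
  U → 5
  T → 4
  (U ⋈[d=e] T) → 4
  (σ[h>=6](S) ⋈[g=e] (U ⋈[d=e] T)) → 3
  γ[e; SUM(f)→a]((σ[h>=6](S) ⋈[g=e] (U ⋈[d=e] T))) → 1

== RESULT ==
e | a
2 | 18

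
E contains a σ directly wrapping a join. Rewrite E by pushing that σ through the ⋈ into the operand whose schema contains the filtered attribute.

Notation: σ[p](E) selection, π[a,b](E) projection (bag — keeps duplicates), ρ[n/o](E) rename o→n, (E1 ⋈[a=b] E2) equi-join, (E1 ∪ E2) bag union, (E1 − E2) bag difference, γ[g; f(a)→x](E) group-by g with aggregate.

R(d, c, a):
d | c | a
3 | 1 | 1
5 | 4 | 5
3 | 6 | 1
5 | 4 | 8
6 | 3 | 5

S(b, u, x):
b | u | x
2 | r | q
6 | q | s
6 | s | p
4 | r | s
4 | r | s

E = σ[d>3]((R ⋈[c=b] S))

σ filters on d, owned by the left side.
E' = (σ[d>3](R) ⋈[c=b] S)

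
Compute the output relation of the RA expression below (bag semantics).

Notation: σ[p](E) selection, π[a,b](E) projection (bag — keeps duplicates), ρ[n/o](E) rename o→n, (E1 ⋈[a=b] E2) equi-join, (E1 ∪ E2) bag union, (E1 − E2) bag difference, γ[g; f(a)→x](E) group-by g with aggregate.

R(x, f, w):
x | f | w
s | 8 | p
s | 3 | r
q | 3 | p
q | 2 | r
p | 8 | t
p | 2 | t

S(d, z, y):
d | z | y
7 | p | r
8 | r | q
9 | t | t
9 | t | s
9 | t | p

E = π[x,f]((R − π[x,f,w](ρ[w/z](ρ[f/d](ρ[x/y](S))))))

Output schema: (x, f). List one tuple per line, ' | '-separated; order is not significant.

Row counts bottom-up:
  R → 6
  S → 5
  ρ[x/y](S) → 5
  ρ[f/d](ρ[x/y](S)) → 5
  ρ[w/z](ρ[f/d](ρ[x/y](S))) → 5
  π[x,f,w](ρ[w/z](ρ[f/d](ρ[x/y](S)))) → 5
  (R − π[x,f,w](ρ[w/z](ρ[f/d](ρ[x/y](S))))) → 6
  π[x,f]((R − π[x,f,w](ρ[w/z](ρ[f/d](ρ[x/y](S)))))) → 6

== RESULT ==
x | f
p | 2
p | 8
q | 2
q | 3
s | 3
s | 8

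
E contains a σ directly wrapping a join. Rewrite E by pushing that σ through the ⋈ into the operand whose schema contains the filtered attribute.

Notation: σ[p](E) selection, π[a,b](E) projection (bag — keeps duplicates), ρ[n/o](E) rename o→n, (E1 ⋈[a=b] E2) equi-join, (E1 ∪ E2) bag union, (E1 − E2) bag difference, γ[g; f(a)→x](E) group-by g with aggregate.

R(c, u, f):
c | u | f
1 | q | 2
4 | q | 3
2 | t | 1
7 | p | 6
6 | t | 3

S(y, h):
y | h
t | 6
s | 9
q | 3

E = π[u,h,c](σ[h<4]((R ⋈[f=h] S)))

σ filters on h, owned by the right side.
E' = π[u,h,c]((R ⋈[f=h] σ[h<4](S)))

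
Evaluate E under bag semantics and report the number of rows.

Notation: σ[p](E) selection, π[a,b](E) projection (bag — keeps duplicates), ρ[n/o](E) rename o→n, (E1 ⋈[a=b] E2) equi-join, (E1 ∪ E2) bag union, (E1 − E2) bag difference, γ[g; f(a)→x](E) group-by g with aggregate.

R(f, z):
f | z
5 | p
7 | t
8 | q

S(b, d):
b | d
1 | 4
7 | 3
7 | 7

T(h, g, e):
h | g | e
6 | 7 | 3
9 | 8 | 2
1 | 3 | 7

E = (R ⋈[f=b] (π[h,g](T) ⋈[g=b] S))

Stepwise |·|:
  R → 3
  T → 3
  π[h,g](T) → 3
  S → 3
  (π[h,g](T) ⋈[g=b] S) → 2
  (R ⋈[f=b] (π[h,g](T) ⋈[g=b] S)) → 2

|E| = 2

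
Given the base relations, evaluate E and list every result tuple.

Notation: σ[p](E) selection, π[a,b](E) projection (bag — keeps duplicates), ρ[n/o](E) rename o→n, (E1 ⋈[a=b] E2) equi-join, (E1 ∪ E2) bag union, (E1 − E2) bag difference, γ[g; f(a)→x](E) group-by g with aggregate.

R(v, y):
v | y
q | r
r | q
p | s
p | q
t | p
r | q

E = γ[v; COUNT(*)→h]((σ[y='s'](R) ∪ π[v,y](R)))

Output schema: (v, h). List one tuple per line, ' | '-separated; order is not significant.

Stepwise |·|:
  R → 6
  σ[y='s'](R) → 1
  R → 6
  π[v,y](R) → 6
  (σ[y='s'](R) ∪ π[v,y](R)) → 7
  γ[v; COUNT(*)→h]((σ[y='s'](R) ∪ π[v,y](R))) → 4

== RESULT ==
v | h
p | 3
q | 1
r | 2
t | 1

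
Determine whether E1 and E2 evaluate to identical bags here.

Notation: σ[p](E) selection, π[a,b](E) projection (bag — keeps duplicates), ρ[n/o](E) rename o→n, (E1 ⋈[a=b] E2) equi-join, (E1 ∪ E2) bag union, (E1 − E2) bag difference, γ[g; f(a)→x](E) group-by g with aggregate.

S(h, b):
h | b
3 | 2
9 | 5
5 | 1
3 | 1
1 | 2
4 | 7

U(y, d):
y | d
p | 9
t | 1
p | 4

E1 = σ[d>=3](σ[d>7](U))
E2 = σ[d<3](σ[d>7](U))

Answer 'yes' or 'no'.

E1 stepwise |·|:
  U → 3
  σ[d>7](U) → 1
  σ[d>=3](σ[d>7](U)) → 1
E2 stepwise |·|:
  U → 3
  σ[d>7](U) → 1
  σ[d<3](σ[d>7](U)) → 0

E1 result:
y | d
p | 9
E2 result:
y | d
(0 rows)
Witness: ('p', 9) appears 1× in E1 but 0× in E2.

no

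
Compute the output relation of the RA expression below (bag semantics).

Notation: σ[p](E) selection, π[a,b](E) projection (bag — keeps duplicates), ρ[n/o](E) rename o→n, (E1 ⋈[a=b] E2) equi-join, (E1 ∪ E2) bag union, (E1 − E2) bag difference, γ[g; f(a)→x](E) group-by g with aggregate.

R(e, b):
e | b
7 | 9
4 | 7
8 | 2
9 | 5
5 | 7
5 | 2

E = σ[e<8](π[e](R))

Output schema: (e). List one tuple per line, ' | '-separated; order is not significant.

Subexpression sizes:
  R → 6
  π[e](R) → 6
  σ[e<8](π[e](R)) → 4

== RESULT ==
e
4
5
5
7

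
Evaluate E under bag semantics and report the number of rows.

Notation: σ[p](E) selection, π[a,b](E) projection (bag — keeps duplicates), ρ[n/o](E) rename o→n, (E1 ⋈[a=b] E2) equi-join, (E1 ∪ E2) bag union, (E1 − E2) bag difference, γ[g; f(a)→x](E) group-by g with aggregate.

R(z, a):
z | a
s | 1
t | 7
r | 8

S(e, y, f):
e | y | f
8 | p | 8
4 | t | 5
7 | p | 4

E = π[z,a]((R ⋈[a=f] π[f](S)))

Per-node cardinality:
  R → 3
  S → 3
  π[f](S) → 3
  (R ⋈[a=f] π[f](S)) → 1
  π[z,a]((R ⋈[a=f] π[f](S))) → 1

|E| = 1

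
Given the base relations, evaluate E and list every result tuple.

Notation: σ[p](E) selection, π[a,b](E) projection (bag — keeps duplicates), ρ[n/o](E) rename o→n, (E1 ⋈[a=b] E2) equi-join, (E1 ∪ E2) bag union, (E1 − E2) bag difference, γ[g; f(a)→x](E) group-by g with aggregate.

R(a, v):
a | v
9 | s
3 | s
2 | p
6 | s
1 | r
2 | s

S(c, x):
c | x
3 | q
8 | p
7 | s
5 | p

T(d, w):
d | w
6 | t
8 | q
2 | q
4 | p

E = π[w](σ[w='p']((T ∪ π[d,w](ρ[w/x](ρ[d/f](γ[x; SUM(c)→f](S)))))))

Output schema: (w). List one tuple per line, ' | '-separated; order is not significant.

Stepwise |·|:
  T → 4
  S → 4
  γ[x; SUM(c)→f](S) → 3
  ρ[d/f](γ[x; SUM(c)→f](S)) → 3
  ρ[w/x](ρ[d/f](γ[x; SUM(c)→f](S))) → 3
  π[d,w](ρ[w/x](ρ[d/f](γ[x; SUM(c)→f](S)))) → 3
  (T ∪ π[d,w](ρ[w/x](ρ[d/f](γ[x; SUM(c)→f](S))))) → 7
  σ[w='p']((T ∪ π[d,w](ρ[w/x](ρ[d/f](γ[x; SUM(c)→f](S)))))) → 2
  π[w](σ[w='p']((T ∪ π[d,w](ρ[w/x](ρ[d/f](γ[x; SUM(c)→f](S))))))) → 2

== RESULT ==
w
p
p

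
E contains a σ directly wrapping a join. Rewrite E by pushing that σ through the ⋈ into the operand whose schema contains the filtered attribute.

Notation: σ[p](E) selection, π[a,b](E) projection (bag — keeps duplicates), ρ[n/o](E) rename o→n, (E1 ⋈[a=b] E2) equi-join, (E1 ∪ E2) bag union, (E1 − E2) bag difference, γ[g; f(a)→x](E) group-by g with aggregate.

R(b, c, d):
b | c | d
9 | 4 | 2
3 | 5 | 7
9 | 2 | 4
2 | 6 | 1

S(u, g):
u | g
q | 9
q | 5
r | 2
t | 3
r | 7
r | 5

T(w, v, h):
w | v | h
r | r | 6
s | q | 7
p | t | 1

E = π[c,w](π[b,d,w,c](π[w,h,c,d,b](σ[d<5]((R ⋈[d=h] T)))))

σ filters on d, owned by the left side.
E' = π[c,w](π[b,d,w,c](π[w,h,c,d,b]((σ[d<5](R) ⋈[d=h] T))))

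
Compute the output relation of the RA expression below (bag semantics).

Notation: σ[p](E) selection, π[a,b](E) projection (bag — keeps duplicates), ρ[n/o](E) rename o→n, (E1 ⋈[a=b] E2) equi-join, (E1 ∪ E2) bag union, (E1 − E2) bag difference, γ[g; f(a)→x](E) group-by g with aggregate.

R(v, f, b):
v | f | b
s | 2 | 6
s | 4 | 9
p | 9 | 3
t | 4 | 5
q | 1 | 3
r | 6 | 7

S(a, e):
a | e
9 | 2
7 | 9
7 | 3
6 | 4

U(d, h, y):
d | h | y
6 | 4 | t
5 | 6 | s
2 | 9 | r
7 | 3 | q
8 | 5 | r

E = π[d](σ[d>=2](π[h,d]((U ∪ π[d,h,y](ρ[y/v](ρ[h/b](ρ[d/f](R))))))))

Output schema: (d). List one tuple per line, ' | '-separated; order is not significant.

Per-node cardinality:
  U → 5
  R → 6
  ρ[d/f](R) → 6
  ρ[h/b](ρ[d/f](R)) → 6
  ρ[y/v](ρ[h/b](ρ[d/f](R))) → 6
  π[d,h,y](ρ[y/v](ρ[h/b](ρ[d/f](R)))) → 6
  (U ∪ π[d,h,y](ρ[y/v](ρ[h/b](ρ[d/f](R))))) → 11
  π[h,d]((U ∪ π[d,h,y](ρ[y/v](ρ[h/b](ρ[d/f](R)))))) → 11
  σ[d>=2](π[h,d]((U ∪ π[d,h,y](ρ[y/v](ρ[h/b](ρ[d/f](R))))))) → 10
  π[d](σ[d>=2](π[h,d]((U ∪ π[d,h,y](ρ[y/v](ρ[h/b](ρ[d/f](R)))))))) → 10

== RESULT ==
d
2
2
4
4
5
6
6
7
8
9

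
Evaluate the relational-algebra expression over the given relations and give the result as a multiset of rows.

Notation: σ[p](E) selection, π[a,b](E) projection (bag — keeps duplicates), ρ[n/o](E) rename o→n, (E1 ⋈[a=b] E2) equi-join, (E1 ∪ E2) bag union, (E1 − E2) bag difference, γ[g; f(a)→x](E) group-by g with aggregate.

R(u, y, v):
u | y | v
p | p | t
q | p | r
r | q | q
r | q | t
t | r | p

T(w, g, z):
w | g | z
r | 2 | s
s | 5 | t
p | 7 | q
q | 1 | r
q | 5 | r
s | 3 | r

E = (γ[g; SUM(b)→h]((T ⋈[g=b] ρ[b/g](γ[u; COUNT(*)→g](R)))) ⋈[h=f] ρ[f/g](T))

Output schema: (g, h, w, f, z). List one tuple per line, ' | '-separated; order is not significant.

Stepwise |·|:
  T → 6
  R → 5
  γ[u; COUNT(*)→g](R) → 4
  ρ[b/g](γ[u; COUNT(*)→g](R)) → 4
  (T ⋈[g=b] ρ[b/g](γ[u; COUNT(*)→g](R))) → 4
  γ[g; SUM(b)→h]((T ⋈[g=b] ρ[b/g](γ[u; COUNT(*)→g](R)))) → 2
  T → 6
  ρ[f/g](T) → 6
  (γ[g; SUM(b)→h]((T ⋈[g=b] ρ[b/g](γ[u; COUNT(*)→g](R)))) ⋈[h=f] ρ[f/g](T)) → 2

== RESULT ==
g | h | w | f | z
1 | 3 | s | 3 | r
2 | 2 | r | 2 | s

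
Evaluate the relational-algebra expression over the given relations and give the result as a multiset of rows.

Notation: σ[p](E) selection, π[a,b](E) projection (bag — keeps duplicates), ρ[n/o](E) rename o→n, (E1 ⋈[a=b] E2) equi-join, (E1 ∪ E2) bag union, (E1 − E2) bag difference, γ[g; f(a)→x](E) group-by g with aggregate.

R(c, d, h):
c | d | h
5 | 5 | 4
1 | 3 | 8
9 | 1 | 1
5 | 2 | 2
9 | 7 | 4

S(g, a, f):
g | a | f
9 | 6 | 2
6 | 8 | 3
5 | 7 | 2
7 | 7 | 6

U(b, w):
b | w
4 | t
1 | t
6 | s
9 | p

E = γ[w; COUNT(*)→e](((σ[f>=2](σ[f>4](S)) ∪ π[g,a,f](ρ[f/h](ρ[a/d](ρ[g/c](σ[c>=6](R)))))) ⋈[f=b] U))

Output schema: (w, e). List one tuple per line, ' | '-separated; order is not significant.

Per-node cardinality:
  S → 4
  σ[f>4](S) → 1
  σ[f>=2](σ[f>4](S)) → 1
  R → 5
  σ[c>=6](R) → 2
  ρ[g/c](σ[c>=6](R)) → 2
  ρ[a/d](ρ[g/c](σ[c>=6](R))) → 2
  ρ[f/h](ρ[a/d](ρ[g/c](σ[c>=6](R)))) → 2
  π[g,a,f](ρ[f/h](ρ[a/d](ρ[g/c](σ[c>=6](R))))) → 2
  (σ[f>=2](σ[f>4](S)) ∪ π[g,a,f](ρ[f/h](ρ[a/d](ρ[g/c](σ[c>=6](R)))))) → 3
  U → 4
  ((σ[f>=2](σ[f>4](S)) ∪ π[g,a,f](ρ[f/h](ρ[a/d](ρ[g/c](σ[c>=6](R)))))) ⋈[f=b] U) → 3
  γ[w; COUNT(*)→e](((σ[f>=2](σ[f>4](S)) ∪ π[g,a,f](ρ[f/h](ρ[a/d](ρ[g/c](σ[c>=6](R)))))) ⋈[f=b] U)) → 2

== RESULT ==
w | e
s | 1
t | 2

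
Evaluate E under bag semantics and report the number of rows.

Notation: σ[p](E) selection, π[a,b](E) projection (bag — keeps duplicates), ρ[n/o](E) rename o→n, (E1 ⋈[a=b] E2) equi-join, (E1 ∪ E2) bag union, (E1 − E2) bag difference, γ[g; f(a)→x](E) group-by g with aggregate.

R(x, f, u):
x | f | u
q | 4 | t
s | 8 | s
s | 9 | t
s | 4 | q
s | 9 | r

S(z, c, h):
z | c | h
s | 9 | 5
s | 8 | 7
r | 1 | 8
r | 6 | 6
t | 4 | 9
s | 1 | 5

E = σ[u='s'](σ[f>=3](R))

Per-node cardinality:
  R → 5
  σ[f>=3](R) → 5
  σ[u='s'](σ[f>=3](R)) → 1

|E| = 1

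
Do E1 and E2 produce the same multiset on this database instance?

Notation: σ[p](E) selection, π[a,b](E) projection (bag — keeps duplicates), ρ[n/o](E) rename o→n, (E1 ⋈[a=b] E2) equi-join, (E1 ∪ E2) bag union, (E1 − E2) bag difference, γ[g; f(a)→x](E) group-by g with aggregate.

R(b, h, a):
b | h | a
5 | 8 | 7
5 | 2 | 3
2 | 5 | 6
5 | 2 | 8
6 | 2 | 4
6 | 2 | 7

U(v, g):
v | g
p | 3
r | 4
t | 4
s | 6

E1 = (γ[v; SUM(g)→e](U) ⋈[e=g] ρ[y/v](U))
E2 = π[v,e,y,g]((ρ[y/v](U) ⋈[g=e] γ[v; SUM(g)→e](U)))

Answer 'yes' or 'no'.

E1 subexpression sizes:
  U → 4
  γ[v; SUM(g)→e](U) → 4
  U → 4
  ρ[y/v](U) → 4
  (γ[v; SUM(g)→e](U) ⋈[e=g] ρ[y/v](U)) → 6
E2 subexpression sizes:
  U → 4
  ρ[y/v](U) → 4
  U → 4
  γ[v; SUM(g)→e](U) → 4
  (ρ[y/v](U) ⋈[g=e] γ[v; SUM(g)→e](U)) → 6
  π[v,e,y,g]((ρ[y/v](U) ⋈[g=e] γ[v; SUM(g)→e](U))) → 6

E1 and E2 produce the same multiset:
v | e | y | g
p | 3 | p | 3
r | 4 | r | 4
r | 4 | t | 4
s | 6 | s | 6
t | 4 | r | 4
t | 4 | t | 4

yes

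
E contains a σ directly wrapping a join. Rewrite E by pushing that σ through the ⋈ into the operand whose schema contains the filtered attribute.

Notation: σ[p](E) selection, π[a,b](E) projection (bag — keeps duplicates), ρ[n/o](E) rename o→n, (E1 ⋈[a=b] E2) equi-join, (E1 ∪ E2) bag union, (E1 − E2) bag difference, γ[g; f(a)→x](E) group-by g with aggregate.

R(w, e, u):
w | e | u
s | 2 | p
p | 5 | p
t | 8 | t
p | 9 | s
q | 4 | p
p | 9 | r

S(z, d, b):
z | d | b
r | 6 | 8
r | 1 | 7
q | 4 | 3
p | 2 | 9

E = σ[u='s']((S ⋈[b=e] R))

σ filters on u, owned by the right side.
E' = (S ⋈[b=e] σ[u='s'](R))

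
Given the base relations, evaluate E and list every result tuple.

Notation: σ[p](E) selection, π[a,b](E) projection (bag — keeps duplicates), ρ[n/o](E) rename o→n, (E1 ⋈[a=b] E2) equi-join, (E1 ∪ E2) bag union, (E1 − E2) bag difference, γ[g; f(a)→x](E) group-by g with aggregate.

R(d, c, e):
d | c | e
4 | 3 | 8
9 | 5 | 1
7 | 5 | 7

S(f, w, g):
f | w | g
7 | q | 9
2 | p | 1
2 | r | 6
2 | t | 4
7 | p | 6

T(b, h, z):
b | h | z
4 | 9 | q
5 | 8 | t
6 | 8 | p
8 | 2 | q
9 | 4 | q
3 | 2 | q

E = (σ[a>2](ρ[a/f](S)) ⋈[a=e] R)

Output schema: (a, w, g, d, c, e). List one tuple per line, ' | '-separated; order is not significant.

Stepwise |·|:
  S → 5
  ρ[a/f](S) → 5
  σ[a>2](ρ[a/f](S)) → 2
  R → 3
  (σ[a>2](ρ[a/f](S)) ⋈[a=e] R) → 2

== RESULT ==
a | w | g | d | c | e
7 | p | 6 | 7 | 5 | 7
7 | q | 9 | 7 | 5 | 7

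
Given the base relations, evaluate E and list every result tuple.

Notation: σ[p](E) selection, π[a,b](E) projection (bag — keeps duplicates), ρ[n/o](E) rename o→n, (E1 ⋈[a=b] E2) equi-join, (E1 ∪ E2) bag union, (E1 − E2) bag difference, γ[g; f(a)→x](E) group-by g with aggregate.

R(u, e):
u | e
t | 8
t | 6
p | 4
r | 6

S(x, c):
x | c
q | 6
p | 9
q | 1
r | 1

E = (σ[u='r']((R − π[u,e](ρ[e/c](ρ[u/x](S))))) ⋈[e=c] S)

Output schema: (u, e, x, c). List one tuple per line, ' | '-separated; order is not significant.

Stepwise |·|:
  R → 4
  S → 4
  ρ[u/x](S) → 4
  ρ[e/c](ρ[u/x](S)) → 4
  π[u,e](ρ[e/c](ρ[u/x](S))) → 4
  (R − π[u,e](ρ[e/c](ρ[u/x](S)))) → 4
  σ[u='r']((R − π[u,e](ρ[e/c](ρ[u/x](S))))) → 1
  S → 4
  (σ[u='r']((R − π[u,e](ρ[e/c](ρ[u/x](S))))) ⋈[e=c] S) → 1

== RESULT ==
u | e | x | c
r | 6 | q | 6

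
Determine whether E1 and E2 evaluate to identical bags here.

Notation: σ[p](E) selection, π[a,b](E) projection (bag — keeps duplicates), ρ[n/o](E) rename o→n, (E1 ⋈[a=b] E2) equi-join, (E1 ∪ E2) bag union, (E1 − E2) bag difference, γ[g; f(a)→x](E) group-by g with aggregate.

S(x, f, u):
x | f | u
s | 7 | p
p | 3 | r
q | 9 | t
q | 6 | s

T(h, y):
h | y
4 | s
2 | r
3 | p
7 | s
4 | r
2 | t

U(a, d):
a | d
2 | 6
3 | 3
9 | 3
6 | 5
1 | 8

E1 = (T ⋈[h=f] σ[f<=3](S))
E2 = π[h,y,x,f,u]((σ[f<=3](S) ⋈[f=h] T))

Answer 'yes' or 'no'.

E1 stepwise |·|:
  T → 6
  S → 4
  σ[f<=3](S) → 1
  (T ⋈[h=f] σ[f<=3](S)) → 1
E2 stepwise |·|:
  S → 4
  σ[f<=3](S) → 1
  T → 6
  (σ[f<=3](S) ⋈[f=h] T) → 1
  π[h,y,x,f,u]((σ[f<=3](S) ⋈[f=h] T)) → 1

E1 and E2 produce the same multiset:
h | y | x | f | u
3 | p | p | 3 | r

yes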